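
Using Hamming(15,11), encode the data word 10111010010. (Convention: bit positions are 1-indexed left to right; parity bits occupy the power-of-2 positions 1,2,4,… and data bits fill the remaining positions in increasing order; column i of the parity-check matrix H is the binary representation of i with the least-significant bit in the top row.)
Codeword c = d · G (mod 2), d = 10111010010:
  c[0] = d·G[:,0] = (10111010010)·(11011010101) mod 2 = 1+0+0+1+1+0+1+0+0+0+0 mod 2 = 0
  c[1] = d·G[:,1] = (10111010010)·(10110110011) mod 2 = 1+0+1+1+0+0+1+0+0+1+0 mod 2 = 1
  c[2] = d·G[:,2] = (10111010010)·(10000000000) mod 2 = 1+0+0+0+0+0+0+0+0+0+0 mod 2 = 1
  c[3] = d·G[:,3] = (10111010010)·(01110001111) mod 2 = 0+0+1+1+0+0+0+0+0+1+0 mod 2 = 1
  c[4] = d·G[:,4] = (10111010010)·(01000000000) mod 2 = 0+0+0+0+0+0+0+0+0+0+0 mod 2 = 0
  c[5] = d·G[:,5] = (10111010010)·(00100000000) mod 2 = 0+0+1+0+0+0+0+0+0+0+0 mod 2 = 1
  c[6] = d·G[:,6] = (10111010010)·(00010000000) mod 2 = 0+0+0+1+0+0+0+0+0+0+0 mod 2 = 1
  c[7] = d·G[:,7] = (10111010010)·(00001111111) mod 2 = 0+0+0+0+1+0+1+0+0+1+0 mod 2 = 1
  c[8] = d·G[:,8] = (10111010010)·(00001000000) mod 2 = 0+0+0+0+1+0+0+0+0+0+0 mod 2 = 1
  c[9] = d·G[:,9] = (10111010010)·(00000100000) mod 2 = 0+0+0+0+0+0+0+0+0+0+0 mod 2 = 0
  c[10] = d·G[:,10] = (10111010010)·(00000010000) mod 2 = 0+0+0+0+0+0+1+0+0+0+0 mod 2 = 1
  c[11] = d·G[:,11] = (10111010010)·(00000001000) mod 2 = 0+0+0+0+0+0+0+0+0+0+0 mod 2 = 0
  c[12] = d·G[:,12] = (10111010010)·(00000000100) mod 2 = 0+0+0+0+0+0+0+0+0+0+0 mod 2 = 0
  c[13] = d·G[:,13] = (10111010010)·(00000000010) mod 2 = 0+0+0+0+0+0+0+0+0+1+0 mod 2 = 1
  c[14] = d·G[:,14] = (10111010010)·(00000000001) mod 2 = 0+0+0+0+0+0+0+0+0+0+0 mod 2 = 0
Codeword = 011101111010010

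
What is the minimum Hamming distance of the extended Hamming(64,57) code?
d_min = 4 (adding an overall parity bit to Hamming(63,57) raises d_min from 3 to 4).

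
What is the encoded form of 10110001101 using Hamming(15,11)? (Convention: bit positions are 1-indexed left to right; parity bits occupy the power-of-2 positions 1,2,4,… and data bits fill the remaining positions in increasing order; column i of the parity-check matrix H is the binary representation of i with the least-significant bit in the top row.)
Codeword c = d · G (mod 2), d = 10110001101:
  c[0] = d·G[:,0] = (10110001101)·(11011010101) mod 2 = 1+0+0+1+0+0+0+0+1+0+1 mod 2 = 0
  c[1] = d·G[:,1] = (10110001101)·(10110110011) mod 2 = 1+0+1+1+0+0+0+0+0+0+1 mod 2 = 0
  c[2] = d·G[:,2] = (10110001101)·(10000000000) mod 2 = 1+0+0+0+0+0+0+0+0+0+0 mod 2 = 1
  c[3] = d·G[:,3] = (10110001101)·(01110001111) mod 2 = 0+0+1+1+0+0+0+1+1+0+1 mod 2 = 1
  c[4] = d·G[:,4] = (10110001101)·(01000000000) mod 2 = 0+0+0+0+0+0+0+0+0+0+0 mod 2 = 0
  c[5] = d·G[:,5] = (10110001101)·(00100000000) mod 2 = 0+0+1+0+0+0+0+0+0+0+0 mod 2 = 1
  c[6] = d·G[:,6] = (10110001101)·(00010000000) mod 2 = 0+0+0+1+0+0+0+0+0+0+0 mod 2 = 1
  c[7] = d·G[:,7] = (10110001101)·(00001111111) mod 2 = 0+0+0+0+0+0+0+1+1+0+1 mod 2 = 1
  c[8] = d·G[:,8] = (10110001101)·(00001000000) mod 2 = 0+0+0+0+0+0+0+0+0+0+0 mod 2 = 0
  c[9] = d·G[:,9] = (10110001101)·(00000100000) mod 2 = 0+0+0+0+0+0+0+0+0+0+0 mod 2 = 0
  c[10] = d·G[:,10] = (10110001101)·(00000010000) mod 2 = 0+0+0+0+0+0+0+0+0+0+0 mod 2 = 0
  c[11] = d·G[:,11] = (10110001101)·(00000001000) mod 2 = 0+0+0+0+0+0+0+1+0+0+0 mod 2 = 1
  c[12] = d·G[:,12] = (10110001101)·(00000000100) mod 2 = 0+0+0+0+0+0+0+0+1+0+0 mod 2 = 1
  c[13] = d·G[:,13] = (10110001101)·(00000000010) mod 2 = 0+0+0+0+0+0+0+0+0+0+0 mod 2 = 0
  c[14] = d·G[:,14] = (10110001101)·(00000000001) mod 2 = 0+0+0+0+0+0+0+0+0+0+1 mod 2 = 1
Codeword = 001101110001101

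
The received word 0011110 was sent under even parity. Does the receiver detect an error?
Sum of received bits: 0+0+1+1+1+1+0 = 4; 4 mod 2 = 0. Result is 0 → no error detected.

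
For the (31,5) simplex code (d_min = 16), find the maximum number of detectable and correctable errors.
Detection only: up to d_min − 1 = 15 errors.
Correction: up to ⌊(d_min − 1)/2⌋ = ⌊15/2⌋ = 7 errors.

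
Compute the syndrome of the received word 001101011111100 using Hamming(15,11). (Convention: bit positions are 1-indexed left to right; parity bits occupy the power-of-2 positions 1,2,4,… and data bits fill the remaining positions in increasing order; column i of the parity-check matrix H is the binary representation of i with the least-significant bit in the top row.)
Syndrome s = H · r^T (mod 2), r = 001101011111100:
  s[0] = (101010101010101)·(001101011111100) mod 2 = 0+0+1+0+0+0+0+0+1+0+1+0+1+0+0 mod 2 = 0
  s[1] = (011001100110011)·(001101011111100) mod 2 = 0+0+1+0+0+1+0+0+0+1+1+0+0+0+0 mod 2 = 0
  s[2] = (000111100001111)·(001101011111100) mod 2 = 0+0+0+1+0+1+0+0+0+0+0+1+1+0+0 mod 2 = 0
  s[3] = (000000011111111)·(001101011111100) mod 2 = 0+0+0+0+0+0+0+1+1+1+1+1+1+0+0 mod 2 = 0
Syndrome = 0000
s = 0: no error detected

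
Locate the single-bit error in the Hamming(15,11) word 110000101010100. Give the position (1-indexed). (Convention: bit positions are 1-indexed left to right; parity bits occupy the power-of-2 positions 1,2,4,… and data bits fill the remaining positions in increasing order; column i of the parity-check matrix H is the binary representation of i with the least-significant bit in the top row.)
Syndrome s = H · r^T (mod 2), r = 110000101010100:
  s[0] = (101010101010101)·(110000101010100) mod 2 = 1+0+0+0+0+0+1+0+1+0+1+0+1+0+0 mod 2 = 1
  s[1] = (011001100110011)·(110000101010100) mod 2 = 0+1+0+0+0+0+1+0+0+0+1+0+0+0+0 mod 2 = 1
  s[2] = (000111100001111)·(110000101010100) mod 2 = 0+0+0+0+0+0+1+0+0+0+0+0+1+0+0 mod 2 = 0
  s[3] = (000000011111111)·(110000101010100) mod 2 = 0+0+0+0+0+0+0+0+1+0+1+0+1+0+0 mod 2 = 1
Syndrome = 1101
Column i of H is the binary representation of i, so the syndrome is the binary index of the flipped bit.
Read s = 1101 with s[0] as LSB: 1·2^0 + 1·2^1 + 0·2^2 + 1·2^3 = 11.
Error is at bit position 11.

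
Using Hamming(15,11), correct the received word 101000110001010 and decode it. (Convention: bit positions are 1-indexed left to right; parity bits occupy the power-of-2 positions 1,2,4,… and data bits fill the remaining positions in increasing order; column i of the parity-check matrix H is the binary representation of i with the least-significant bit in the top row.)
Syndrome s = H · r^T (mod 2), r = 101000110001010:
  s[0] = (101010101010101)·(101000110001010) mod 2 = 1+0+1+0+0+0+1+0+0+0+0+0+0+0+0 mod 2 = 1
  s[1] = (011001100110011)·(101000110001010) mod 2 = 0+0+1+0+0+0+1+0+0+0+0+0+0+1+0 mod 2 = 1
  s[2] = (000111100001111)·(101000110001010) mod 2 = 0+0+0+0+0+0+1+0+0+0+0+1+0+1+0 mod 2 = 1
  s[3] = (000000011111111)·(101000110001010) mod 2 = 0+0+0+0+0+0+0+1+0+0+0+1+0+1+0 mod 2 = 1
Syndrome = 1111
Column 15 of H equals this syndrome → error at bit 15 (1-indexed).
Flip bit 15: 101000110001010 → 101000110001011
Extract data bits at positions {3,5,6,7,9,10,11,12,13,14,15}: 10010001011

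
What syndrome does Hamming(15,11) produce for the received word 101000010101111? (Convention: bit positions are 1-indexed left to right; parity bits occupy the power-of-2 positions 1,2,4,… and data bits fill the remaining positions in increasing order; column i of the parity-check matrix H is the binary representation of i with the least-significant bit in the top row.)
Syndrome s = H · r^T (mod 2), r = 101000010101111:
  s[0] = (101010101010101)·(101000010101111) mod 2 = 1+0+1+0+0+0+0+0+0+0+0+0+1+0+1 mod 2 = 0
  s[1] = (011001100110011)·(101000010101111) mod 2 = 0+0+1+0+0+0+0+0+0+1+0+0+0+1+1 mod 2 = 0
  s[2] = (000111100001111)·(101000010101111) mod 2 = 0+0+0+0+0+0+0+0+0+0+0+1+1+1+1 mod 2 = 0
  s[3] = (000000011111111)·(101000010101111) mod 2 = 0+0+0+0+0+0+0+1+0+1+0+1+1+1+1 mod 2 = 0
Syndrome = 0000
s = 0: no error detected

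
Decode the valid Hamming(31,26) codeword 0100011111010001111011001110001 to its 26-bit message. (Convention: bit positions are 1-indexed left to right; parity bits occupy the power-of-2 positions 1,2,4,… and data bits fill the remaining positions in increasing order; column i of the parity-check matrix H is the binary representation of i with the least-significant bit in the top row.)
Parity bits occupy power-of-2 positions; data bits are at positions {3,5,6,7,9,10,11,12,13,14,15,17,18,19,20,21,22,23,24,25,26,27,28,29,30,31} (1-indexed).
Extract: c[3]=0 c[5]=0 c[6]=1 c[7]=1 c[9]=1 c[10]=1 c[11]=0 c[12]=1 c[13]=0 c[14]=0 c[15]=0 c[17]=1 c[18]=1 c[19]=1 c[20]=0 c[21]=1 c[22]=1 c[23]=0 c[24]=0 c[25]=1 c[26]=1 c[27]=1 c[28]=0 c[29]=0 c[30]=0 c[31]=1
Data = 00111101000111011001110001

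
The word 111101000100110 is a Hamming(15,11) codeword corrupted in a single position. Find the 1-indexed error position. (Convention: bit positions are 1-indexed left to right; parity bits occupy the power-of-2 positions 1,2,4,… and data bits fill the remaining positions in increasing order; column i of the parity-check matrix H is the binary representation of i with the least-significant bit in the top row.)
Syndrome s = H · r^T (mod 2), r = 111101000100110:
  s[0] = (101010101010101)·(111101000100110) mod 2 = 1+0+1+0+0+0+0+0+0+0+0+0+1+0+0 mod 2 = 1
  s[1] = (011001100110011)·(111101000100110) mod 2 = 0+1+1+0+0+1+0+0+0+1+0+0+0+1+0 mod 2 = 1
  s[2] = (000111100001111)·(111101000100110) mod 2 = 0+0+0+1+0+1+0+0+0+0+0+0+1+1+0 mod 2 = 0
  s[3] = (000000011111111)·(111101000100110) mod 2 = 0+0+0+0+0+0+0+0+0+1+0+0+1+1+0 mod 2 = 1
Syndrome = 1101
Column i of H is the binary representation of i, so the syndrome is the binary index of the flipped bit.
Read s = 1101 with s[0] as LSB: 1·2^0 + 1·2^1 + 0·2^2 + 1·2^3 = 11.
Error is at bit position 11.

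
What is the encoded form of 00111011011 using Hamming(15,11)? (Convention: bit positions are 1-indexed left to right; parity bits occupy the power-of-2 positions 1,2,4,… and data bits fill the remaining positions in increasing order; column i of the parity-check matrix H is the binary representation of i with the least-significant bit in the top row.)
Codeword c = d · G (mod 2), d = 00111011011:
  c[0] = d·G[:,0] = (00111011011)·(11011010101) mod 2 = 0+0+0+1+1+0+1+0+0+0+1 mod 2 = 0
  c[1] = d·G[:,1] = (00111011011)·(10110110011) mod 2 = 0+0+1+1+0+0+1+0+0+1+1 mod 2 = 1
  c[2] = d·G[:,2] = (00111011011)·(10000000000) mod 2 = 0+0+0+0+0+0+0+0+0+0+0 mod 2 = 0
  c[3] = d·G[:,3] = (00111011011)·(01110001111) mod 2 = 0+0+1+1+0+0+0+1+0+1+1 mod 2 = 1
  c[4] = d·G[:,4] = (00111011011)·(01000000000) mod 2 = 0+0+0+0+0+0+0+0+0+0+0 mod 2 = 0
  c[5] = d·G[:,5] = (00111011011)·(00100000000) mod 2 = 0+0+1+0+0+0+0+0+0+0+0 mod 2 = 1
  c[6] = d·G[:,6] = (00111011011)·(00010000000) mod 2 = 0+0+0+1+0+0+0+0+0+0+0 mod 2 = 1
  c[7] = d·G[:,7] = (00111011011)·(00001111111) mod 2 = 0+0+0+0+1+0+1+1+0+1+1 mod 2 = 1
  c[8] = d·G[:,8] = (00111011011)·(00001000000) mod 2 = 0+0+0+0+1+0+0+0+0+0+0 mod 2 = 1
  c[9] = d·G[:,9] = (00111011011)·(00000100000) mod 2 = 0+0+0+0+0+0+0+0+0+0+0 mod 2 = 0
  c[10] = d·G[:,10] = (00111011011)·(00000010000) mod 2 = 0+0+0+0+0+0+1+0+0+0+0 mod 2 = 1
  c[11] = d·G[:,11] = (00111011011)·(00000001000) mod 2 = 0+0+0+0+0+0+0+1+0+0+0 mod 2 = 1
  c[12] = d·G[:,12] = (00111011011)·(00000000100) mod 2 = 0+0+0+0+0+0+0+0+0+0+0 mod 2 = 0
  c[13] = d·G[:,13] = (00111011011)·(00000000010) mod 2 = 0+0+0+0+0+0+0+0+0+1+0 mod 2 = 1
  c[14] = d·G[:,14] = (00111011011)·(00000000001) mod 2 = 0+0+0+0+0+0+0+0+0+0+1 mod 2 = 1
Codeword = 010101111011011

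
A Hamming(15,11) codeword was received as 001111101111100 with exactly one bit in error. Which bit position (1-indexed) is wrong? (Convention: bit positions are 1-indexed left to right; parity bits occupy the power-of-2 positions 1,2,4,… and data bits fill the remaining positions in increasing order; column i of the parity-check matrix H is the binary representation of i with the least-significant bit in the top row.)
Syndrome s = H · r^T (mod 2), r = 001111101111100:
  s[0] = (101010101010101)·(001111101111100) mod 2 = 0+0+1+0+1+0+1+0+1+0+1+0+1+0+0 mod 2 = 0
  s[1] = (011001100110011)·(001111101111100) mod 2 = 0+0+1+0+0+1+1+0+0+1+1+0+0+0+0 mod 2 = 1
  s[2] = (000111100001111)·(001111101111100) mod 2 = 0+0+0+1+1+1+1+0+0+0+0+1+1+0+0 mod 2 = 0
  s[3] = (000000011111111)·(001111101111100) mod 2 = 0+0+0+0+0+0+0+0+1+1+1+1+1+0+0 mod 2 = 1
Syndrome = 0101
Column i of H is the binary representation of i, so the syndrome is the binary index of the flipped bit.
Read s = 0101 with s[0] as LSB: 0·2^0 + 1·2^1 + 0·2^2 + 1·2^3 = 10.
Error is at bit position 10.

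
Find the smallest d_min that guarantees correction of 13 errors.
Correcting t errors requires d_min ≥ 2t + 1 = 2·13 + 1 = 27.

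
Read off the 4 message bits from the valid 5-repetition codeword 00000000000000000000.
Split into 5-bit blocks: 00000 00000 00000 00000
Data = 0000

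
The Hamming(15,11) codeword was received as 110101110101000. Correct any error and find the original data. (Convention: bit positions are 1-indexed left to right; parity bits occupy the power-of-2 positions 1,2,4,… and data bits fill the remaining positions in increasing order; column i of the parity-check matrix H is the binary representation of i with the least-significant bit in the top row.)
Syndrome s = H · r^T (mod 2), r = 110101110101000:
  s[0] = (101010101010101)·(110101110101000) mod 2 = 1+0+0+0+0+0+1+0+0+0+0+0+0+0+0 mod 2 = 0
  s[1] = (011001100110011)·(110101110101000) mod 2 = 0+1+0+0+0+1+1+0+0+1+0+0+0+0+0 mod 2 = 0
  s[2] = (000111100001111)·(110101110101000) mod 2 = 0+0+0+1+0+1+1+0+0+0+0+1+0+0+0 mod 2 = 0
  s[3] = (000000011111111)·(110101110101000) mod 2 = 0+0+0+0+0+0+0+1+0+1+0+1+0+0+0 mod 2 = 1
Syndrome = 0001
Column 8 of H equals this syndrome → error at bit 8 (1-indexed).
Flip bit 8: 110101110101000 → 110101100101000
Extract data bits at positions {3,5,6,7,9,10,11,12,13,14,15}: 00110101000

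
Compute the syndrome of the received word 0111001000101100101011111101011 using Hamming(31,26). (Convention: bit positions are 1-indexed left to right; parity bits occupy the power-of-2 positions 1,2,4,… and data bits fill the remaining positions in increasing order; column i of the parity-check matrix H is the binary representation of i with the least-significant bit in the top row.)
Syndrome s = H · r^T (mod 2), r = 0111001000101100101011111101011:
  s[0] = (1010101010101010101010101010101)·(0111001000101100101011111101011) mod 2 = 0+0+1+0+0+0+1+0+0+0+1+0+1+0+0+0+1+0+1+0+1+0+1+0+1+0+0+0+0+0+1 mod 2 = 0
  s[1] = (0110011001100110011001100110011)·(0111001000101100101011111101011) mod 2 = 0+1+1+0+0+0+1+0+0+0+1+0+0+1+0+0+0+0+1+0+0+1+1+0+0+1+0+0+0+1+1 mod 2 = 1
  s[2] = (0001111000011110000111100001111)·(0111001000101100101011111101011) mod 2 = 0+0+0+1+0+0+1+0+0+0+0+0+1+1+0+0+0+0+0+0+1+1+1+0+0+0+0+1+0+1+1 mod 2 = 0
  s[3] = (0000000111111110000000011111111)·(0111001000101100101011111101011) mod 2 = 0+0+0+0+0+0+0+0+0+0+1+0+1+1+0+0+0+0+0+0+0+0+0+1+1+1+0+1+0+1+1 mod 2 = 1
  s[4] = (0000000000000001111111111111111)·(0111001000101100101011111101011) mod 2 = 0+0+0+0+0+0+0+0+0+0+0+0+0+0+0+0+1+0+1+0+1+1+1+1+1+1+0+1+0+1+1 mod 2 = 1
Syndrome = 01011
Non-zero syndrome: error at position 26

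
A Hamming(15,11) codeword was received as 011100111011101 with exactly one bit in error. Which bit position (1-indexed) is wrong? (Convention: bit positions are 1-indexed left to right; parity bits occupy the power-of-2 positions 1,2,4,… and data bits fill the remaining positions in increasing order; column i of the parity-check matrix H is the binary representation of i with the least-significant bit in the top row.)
Syndrome s = H · r^T (mod 2), r = 011100111011101:
  s[0] = (101010101010101)·(011100111011101) mod 2 = 0+0+1+0+0+0+1+0+1+0+1+0+1+0+1 mod 2 = 0
  s[1] = (011001100110011)·(011100111011101) mod 2 = 0+1+1+0+0+0+1+0+0+0+1+0+0+0+1 mod 2 = 1
  s[2] = (000111100001111)·(011100111011101) mod 2 = 0+0+0+1+0+0+1+0+0+0+0+1+1+0+1 mod 2 = 1
  s[3] = (000000011111111)·(011100111011101) mod 2 = 0+0+0+0+0+0+0+1+1+0+1+1+1+0+1 mod 2 = 0
Syndrome = 0110
Column i of H is the binary representation of i, so the syndrome is the binary index of the flipped bit.
Read s = 0110 with s[0] as LSB: 0·2^0 + 1·2^1 + 1·2^2 + 0·2^3 = 6.
Error is at bit position 6.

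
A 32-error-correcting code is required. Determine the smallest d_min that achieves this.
Correcting t errors requires d_min ≥ 2t + 1 = 2·32 + 1 = 65.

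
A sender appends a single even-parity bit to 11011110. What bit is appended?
Sum of data bits: 1+1+0+1+1+1+1+0 = 6.
6 mod 2 = 0, so parity bit = 0.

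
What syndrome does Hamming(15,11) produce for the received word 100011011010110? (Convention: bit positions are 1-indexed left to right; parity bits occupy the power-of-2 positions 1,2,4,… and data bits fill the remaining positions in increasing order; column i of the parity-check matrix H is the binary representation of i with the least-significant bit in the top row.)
Syndrome s = H · r^T (mod 2), r = 100011011010110:
  s[0] = (101010101010101)·(100011011010110) mod 2 = 1+0+0+0+1+0+0+0+1+0+1+0+1+0+0 mod 2 = 1
  s[1] = (011001100110011)·(100011011010110) mod 2 = 0+0+0+0+0+1+0+0+0+0+1+0+0+1+0 mod 2 = 1
  s[2] = (000111100001111)·(100011011010110) mod 2 = 0+0+0+0+1+1+0+0+0+0+0+0+1+1+0 mod 2 = 0
  s[3] = (000000011111111)·(100011011010110) mod 2 = 0+0+0+0+0+0+0+1+1+0+1+0+1+1+0 mod 2 = 1
Syndrome = 1101
Non-zero syndrome: error at position 11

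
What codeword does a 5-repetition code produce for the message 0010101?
Repeat each bit 5× and concatenate:
0→00000  0→00000  1→11111  0→00000  1→11111  0→00000  1→11111
Codeword = 00000000001111100000111110000011111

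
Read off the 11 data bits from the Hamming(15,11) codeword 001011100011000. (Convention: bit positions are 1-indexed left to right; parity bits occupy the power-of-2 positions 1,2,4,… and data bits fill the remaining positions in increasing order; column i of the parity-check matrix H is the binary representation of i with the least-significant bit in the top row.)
Parity bits occupy power-of-2 positions; data bits are at positions {3,5,6,7,9,10,11,12,13,14,15} (1-indexed).
Extract: c[3]=1 c[5]=1 c[6]=1 c[7]=1 c[9]=0 c[10]=0 c[11]=1 c[12]=1 c[13]=0 c[14]=0 c[15]=0
Data = 11110011000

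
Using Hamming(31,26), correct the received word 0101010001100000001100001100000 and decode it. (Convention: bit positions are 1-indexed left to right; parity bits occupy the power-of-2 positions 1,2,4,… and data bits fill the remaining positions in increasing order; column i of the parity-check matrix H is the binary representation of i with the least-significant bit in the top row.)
Syndrome s = H · r^T (mod 2), r = 0101010001100000001100001100000:
  s[0] = (1010101010101010101010101010101)·(0101010001100000001100001100000) mod 2 = 0+0+0+0+0+0+0+0+0+0+1+0+0+0+0+0+0+0+1+0+0+0+0+0+1+0+0+0+0+0+0 mod 2 = 1
  s[1] = (0110011001100110011001100110011)·(0101010001100000001100001100000) mod 2 = 0+1+0+0+0+1+0+0+0+1+1+0+0+0+0+0+0+0+1+0+0+0+0+0+0+1+0+0+0+0+0 mod 2 = 0
  s[2] = (0001111000011110000111100001111)·(0101010001100000001100001100000) mod 2 = 0+0+0+1+0+1+0+0+0+0+0+0+0+0+0+0+0+0+0+1+0+0+0+0+0+0+0+0+0+0+0 mod 2 = 1
  s[3] = (0000000111111110000000011111111)·(0101010001100000001100001100000) mod 2 = 0+0+0+0+0+0+0+0+0+1+1+0+0+0+0+0+0+0+0+0+0+0+0+0+1+1+0+0+0+0+0 mod 2 = 0
  s[4] = (0000000000000001111111111111111)·(0101010001100000001100001100000) mod 2 = 0+0+0+0+0+0+0+0+0+0+0+0+0+0+0+0+0+0+1+1+0+0+0+0+1+1+0+0+0+0+0 mod 2 = 0
Syndrome = 10100
Column 5 of H equals this syndrome → error at bit 5 (1-indexed).
Flip bit 5: 0101010001100000001100001100000 → 0101110001100000001100001100000
Extract data bits at positions {3,5,6,7,9,10,11,12,13,14,15,17,18,19,20,21,22,23,24,25,26,27,28,29,30,31}: 01100110000001100001100000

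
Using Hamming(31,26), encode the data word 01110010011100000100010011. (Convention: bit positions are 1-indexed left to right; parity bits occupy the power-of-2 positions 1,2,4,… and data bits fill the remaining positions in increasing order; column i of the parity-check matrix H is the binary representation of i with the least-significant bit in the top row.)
Codeword c = d · G (mod 2), d = 01110010011100000100010011:
  c[0] = d·G[:,0] = (01110010011100000100010011)·(11011010101101010101010101) mod 2 = 0+1+0+1+0+0+1+0+0+0+1+1+0+0+0+0+0+1+0+0+0+1+0+0+0+1 mod 2 = 0
  c[1] = d·G[:,1] = (01110010011100000100010011)·(10110110011011001100110011) mod 2 = 0+0+1+1+0+0+1+0+0+1+1+0+0+0+0+0+0+1+0+0+0+1+0+0+1+1 mod 2 = 1
  c[2] = d·G[:,2] = (01110010011100000100010011)·(10000000000000000000000000) mod 2 = 0+0+0+0+0+0+0+0+0+0+0+0+0+0+0+0+0+0+0+0+0+0+0+0+0+0 mod 2 = 0
  c[3] = d·G[:,3] = (01110010011100000100010011)·(01110001111000111100001111) mod 2 = 0+1+1+1+0+0+0+0+0+1+1+0+0+0+0+0+0+1+0+0+0+0+0+0+1+1 mod 2 = 0
  c[4] = d·G[:,4] = (01110010011100000100010011)·(01000000000000000000000000) mod 2 = 0+1+0+0+0+0+0+0+0+0+0+0+0+0+0+0+0+0+0+0+0+0+0+0+0+0 mod 2 = 1
  c[5] = d·G[:,5] = (01110010011100000100010011)·(00100000000000000000000000) mod 2 = 0+0+1+0+0+0+0+0+0+0+0+0+0+0+0+0+0+0+0+0+0+0+0+0+0+0 mod 2 = 1
  c[6] = d·G[:,6] = (01110010011100000100010011)·(00010000000000000000000000) mod 2 = 0+0+0+1+0+0+0+0+0+0+0+0+0+0+0+0+0+0+0+0+0+0+0+0+0+0 mod 2 = 1
  c[7] = d·G[:,7] = (01110010011100000100010011)·(00001111111000000011111111) mod 2 = 0+0+0+0+0+0+1+0+0+1+1+0+0+0+0+0+0+0+0+0+0+1+0+0+1+1 mod 2 = 0
  c[8] = d·G[:,8] = (01110010011100000100010011)·(00001000000000000000000000) mod 2 = 0+0+0+0+0+0+0+0+0+0+0+0+0+0+0+0+0+0+0+0+0+0+0+0+0+0 mod 2 = 0
  c[9] = d·G[:,9] = (01110010011100000100010011)·(00000100000000000000000000) mod 2 = 0+0+0+0+0+0+0+0+0+0+0+0+0+0+0+0+0+0+0+0+0+0+0+0+0+0 mod 2 = 0
  c[10] = d·G[:,10] = (01110010011100000100010011)·(00000010000000000000000000) mod 2 = 0+0+0+0+0+0+1+0+0+0+0+0+0+0+0+0+0+0+0+0+0+0+0+0+0+0 mod 2 = 1
  c[11] = d·G[:,11] = (01110010011100000100010011)·(00000001000000000000000000) mod 2 = 0+0+0+0+0+0+0+0+0+0+0+0+0+0+0+0+0+0+0+0+0+0+0+0+0+0 mod 2 = 0
  c[12] = d·G[:,12] = (01110010011100000100010011)·(00000000100000000000000000) mod 2 = 0+0+0+0+0+0+0+0+0+0+0+0+0+0+0+0+0+0+0+0+0+0+0+0+0+0 mod 2 = 0
  c[13] = d·G[:,13] = (01110010011100000100010011)·(00000000010000000000000000) mod 2 = 0+0+0+0+0+0+0+0+0+1+0+0+0+0+0+0+0+0+0+0+0+0+0+0+0+0 mod 2 = 1
  c[14] = d·G[:,14] = (01110010011100000100010011)·(00000000001000000000000000) mod 2 = 0+0+0+0+0+0+0+0+0+0+1+0+0+0+0+0+0+0+0+0+0+0+0+0+0+0 mod 2 = 1
  c[15] = d·G[:,15] = (01110010011100000100010011)·(00000000000111111111111111) mod 2 = 0+0+0+0+0+0+0+0+0+0+0+1+0+0+0+0+0+1+0+0+0+1+0+0+1+1 mod 2 = 1
  c[16] = d·G[:,16] = (01110010011100000100010011)·(00000000000100000000000000) mod 2 = 0+0+0+0+0+0+0+0+0+0+0+1+0+0+0+0+0+0+0+0+0+0+0+0+0+0 mod 2 = 1
  c[17] = d·G[:,17] = (01110010011100000100010011)·(00000000000010000000000000) mod 2 = 0+0+0+0+0+0+0+0+0+0+0+0+0+0+0+0+0+0+0+0+0+0+0+0+0+0 mod 2 = 0
  c[18] = d·G[:,18] = (01110010011100000100010011)·(00000000000001000000000000) mod 2 = 0+0+0+0+0+0+0+0+0+0+0+0+0+0+0+0+0+0+0+0+0+0+0+0+0+0 mod 2 = 0
  c[19] = d·G[:,19] = (01110010011100000100010011)·(00000000000000100000000000) mod 2 = 0+0+0+0+0+0+0+0+0+0+0+0+0+0+0+0+0+0+0+0+0+0+0+0+0+0 mod 2 = 0
  c[20] = d·G[:,20] = (01110010011100000100010011)·(00000000000000010000000000) mod 2 = 0+0+0+0+0+0+0+0+0+0+0+0+0+0+0+0+0+0+0+0+0+0+0+0+0+0 mod 2 = 0
  c[21] = d·G[:,21] = (01110010011100000100010011)·(00000000000000001000000000) mod 2 = 0+0+0+0+0+0+0+0+0+0+0+0+0+0+0+0+0+0+0+0+0+0+0+0+0+0 mod 2 = 0
  c[22] = d·G[:,22] = (01110010011100000100010011)·(00000000000000000100000000) mod 2 = 0+0+0+0+0+0+0+0+0+0+0+0+0+0+0+0+0+1+0+0+0+0+0+0+0+0 mod 2 = 1
  c[23] = d·G[:,23] = (01110010011100000100010011)·(00000000000000000010000000) mod 2 = 0+0+0+0+0+0+0+0+0+0+0+0+0+0+0+0+0+0+0+0+0+0+0+0+0+0 mod 2 = 0
  c[24] = d·G[:,24] = (01110010011100000100010011)·(00000000000000000001000000) mod 2 = 0+0+0+0+0+0+0+0+0+0+0+0+0+0+0+0+0+0+0+0+0+0+0+0+0+0 mod 2 = 0
  c[25] = d·G[:,25] = (01110010011100000100010011)·(00000000000000000000100000) mod 2 = 0+0+0+0+0+0+0+0+0+0+0+0+0+0+0+0+0+0+0+0+0+0+0+0+0+0 mod 2 = 0
  c[26] = d·G[:,26] = (01110010011100000100010011)·(00000000000000000000010000) mod 2 = 0+0+0+0+0+0+0+0+0+0+0+0+0+0+0+0+0+0+0+0+0+1+0+0+0+0 mod 2 = 1
  c[27] = d·G[:,27] = (01110010011100000100010011)·(00000000000000000000001000) mod 2 = 0+0+0+0+0+0+0+0+0+0+0+0+0+0+0+0+0+0+0+0+0+0+0+0+0+0 mod 2 = 0
  c[28] = d·G[:,28] = (01110010011100000100010011)·(00000000000000000000000100) mod 2 = 0+0+0+0+0+0+0+0+0+0+0+0+0+0+0+0+0+0+0+0+0+0+0+0+0+0 mod 2 = 0
  c[29] = d·G[:,29] = (01110010011100000100010011)·(00000000000000000000000010) mod 2 = 0+0+0+0+0+0+0+0+0+0+0+0+0+0+0+0+0+0+0+0+0+0+0+0+1+0 mod 2 = 1
  c[30] = d·G[:,30] = (01110010011100000100010011)·(00000000000000000000000001) mod 2 = 0+0+0+0+0+0+0+0+0+0+0+0+0+0+0+0+0+0+0+0+0+0+0+0+0+1 mod 2 = 1
Codeword = 0100111000100111100000100010011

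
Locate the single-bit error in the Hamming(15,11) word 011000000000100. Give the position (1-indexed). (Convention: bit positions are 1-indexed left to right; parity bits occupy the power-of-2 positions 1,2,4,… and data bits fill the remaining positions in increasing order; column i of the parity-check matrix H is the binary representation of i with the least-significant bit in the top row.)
Syndrome s = H · r^T (mod 2), r = 011000000000100:
  s[0] = (101010101010101)·(011000000000100) mod 2 = 0+0+1+0+0+0+0+0+0+0+0+0+1+0+0 mod 2 = 0
  s[1] = (011001100110011)·(011000000000100) mod 2 = 0+1+1+0+0+0+0+0+0+0+0+0+0+0+0 mod 2 = 0
  s[2] = (000111100001111)·(011000000000100) mod 2 = 0+0+0+0+0+0+0+0+0+0+0+0+1+0+0 mod 2 = 1
  s[3] = (000000011111111)·(011000000000100) mod 2 = 0+0+0+0+0+0+0+0+0+0+0+0+1+0+0 mod 2 = 1
Syndrome = 0011
Column i of H is the binary representation of i, so the syndrome is the binary index of the flipped bit.
Read s = 0011 with s[0] as LSB: 0·2^0 + 0·2^1 + 1·2^2 + 1·2^3 = 12.
Error is at bit position 12.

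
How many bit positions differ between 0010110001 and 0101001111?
XOR = 0111111110, count of 1s = 8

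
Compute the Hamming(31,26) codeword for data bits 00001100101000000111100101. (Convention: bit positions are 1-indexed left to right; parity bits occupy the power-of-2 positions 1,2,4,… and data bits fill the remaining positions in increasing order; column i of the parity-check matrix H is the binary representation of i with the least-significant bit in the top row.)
Codeword c = d · G (mod 2), d = 00001100101000000111100101:
  c[0] = d·G[:,0] = (00001100101000000111100101)·(11011010101101010101010101) mod 2 = 0+0+0+0+1+0+0+0+1+0+1+0+0+0+0+0+0+1+0+1+0+0+0+1+0+1 mod 2 = 1
  c[1] = d·G[:,1] = (00001100101000000111100101)·(10110110011011001100110011) mod 2 = 0+0+0+0+0+1+0+0+0+0+1+0+0+0+0+0+0+1+0+0+1+0+0+0+0+1 mod 2 = 1
  c[2] = d·G[:,2] = (00001100101000000111100101)·(10000000000000000000000000) mod 2 = 0+0+0+0+0+0+0+0+0+0+0+0+0+0+0+0+0+0+0+0+0+0+0+0+0+0 mod 2 = 0
  c[3] = d·G[:,3] = (00001100101000000111100101)·(01110001111000111100001111) mod 2 = 0+0+0+0+0+0+0+0+1+0+1+0+0+0+0+0+0+1+0+0+0+0+0+1+0+1 mod 2 = 1
  c[4] = d·G[:,4] = (00001100101000000111100101)·(01000000000000000000000000) mod 2 = 0+0+0+0+0+0+0+0+0+0+0+0+0+0+0+0+0+0+0+0+0+0+0+0+0+0 mod 2 = 0
  c[5] = d·G[:,5] = (00001100101000000111100101)·(00100000000000000000000000) mod 2 = 0+0+0+0+0+0+0+0+0+0+0+0+0+0+0+0+0+0+0+0+0+0+0+0+0+0 mod 2 = 0
  c[6] = d·G[:,6] = (00001100101000000111100101)·(00010000000000000000000000) mod 2 = 0+0+0+0+0+0+0+0+0+0+0+0+0+0+0+0+0+0+0+0+0+0+0+0+0+0 mod 2 = 0
  c[7] = d·G[:,7] = (00001100101000000111100101)·(00001111111000000011111111) mod 2 = 0+0+0+0+1+1+0+0+1+0+1+0+0+0+0+0+0+0+1+1+1+0+0+1+0+1 mod 2 = 1
  c[8] = d·G[:,8] = (00001100101000000111100101)·(00001000000000000000000000) mod 2 = 0+0+0+0+1+0+0+0+0+0+0+0+0+0+0+0+0+0+0+0+0+0+0+0+0+0 mod 2 = 1
  c[9] = d·G[:,9] = (00001100101000000111100101)·(00000100000000000000000000) mod 2 = 0+0+0+0+0+1+0+0+0+0+0+0+0+0+0+0+0+0+0+0+0+0+0+0+0+0 mod 2 = 1
  c[10] = d·G[:,10] = (00001100101000000111100101)·(00000010000000000000000000) mod 2 = 0+0+0+0+0+0+0+0+0+0+0+0+0+0+0+0+0+0+0+0+0+0+0+0+0+0 mod 2 = 0
  c[11] = d·G[:,11] = (00001100101000000111100101)·(00000001000000000000000000) mod 2 = 0+0+0+0+0+0+0+0+0+0+0+0+0+0+0+0+0+0+0+0+0+0+0+0+0+0 mod 2 = 0
  c[12] = d·G[:,12] = (00001100101000000111100101)·(00000000100000000000000000) mod 2 = 0+0+0+0+0+0+0+0+1+0+0+0+0+0+0+0+0+0+0+0+0+0+0+0+0+0 mod 2 = 1
  c[13] = d·G[:,13] = (00001100101000000111100101)·(00000000010000000000000000) mod 2 = 0+0+0+0+0+0+0+0+0+0+0+0+0+0+0+0+0+0+0+0+0+0+0+0+0+0 mod 2 = 0
  c[14] = d·G[:,14] = (00001100101000000111100101)·(00000000001000000000000000) mod 2 = 0+0+0+0+0+0+0+0+0+0+1+0+0+0+0+0+0+0+0+0+0+0+0+0+0+0 mod 2 = 1
  c[15] = d·G[:,15] = (00001100101000000111100101)·(00000000000111111111111111) mod 2 = 0+0+0+0+0+0+0+0+0+0+0+0+0+0+0+0+0+1+1+1+1+0+0+1+0+1 mod 2 = 0
  c[16] = d·G[:,16] = (00001100101000000111100101)·(00000000000100000000000000) mod 2 = 0+0+0+0+0+0+0+0+0+0+0+0+0+0+0+0+0+0+0+0+0+0+0+0+0+0 mod 2 = 0
  c[17] = d·G[:,17] = (00001100101000000111100101)·(00000000000010000000000000) mod 2 = 0+0+0+0+0+0+0+0+0+0+0+0+0+0+0+0+0+0+0+0+0+0+0+0+0+0 mod 2 = 0
  c[18] = d·G[:,18] = (00001100101000000111100101)·(00000000000001000000000000) mod 2 = 0+0+0+0+0+0+0+0+0+0+0+0+0+0+0+0+0+0+0+0+0+0+0+0+0+0 mod 2 = 0
  c[19] = d·G[:,19] = (00001100101000000111100101)·(00000000000000100000000000) mod 2 = 0+0+0+0+0+0+0+0+0+0+0+0+0+0+0+0+0+0+0+0+0+0+0+0+0+0 mod 2 = 0
  c[20] = d·G[:,20] = (00001100101000000111100101)·(00000000000000010000000000) mod 2 = 0+0+0+0+0+0+0+0+0+0+0+0+0+0+0+0+0+0+0+0+0+0+0+0+0+0 mod 2 = 0
  c[21] = d·G[:,21] = (00001100101000000111100101)·(00000000000000001000000000) mod 2 = 0+0+0+0+0+0+0+0+0+0+0+0+0+0+0+0+0+0+0+0+0+0+0+0+0+0 mod 2 = 0
  c[22] = d·G[:,22] = (00001100101000000111100101)·(00000000000000000100000000) mod 2 = 0+0+0+0+0+0+0+0+0+0+0+0+0+0+0+0+0+1+0+0+0+0+0+0+0+0 mod 2 = 1
  c[23] = d·G[:,23] = (00001100101000000111100101)·(00000000000000000010000000) mod 2 = 0+0+0+0+0+0+0+0+0+0+0+0+0+0+0+0+0+0+1+0+0+0+0+0+0+0 mod 2 = 1
  c[24] = d·G[:,24] = (00001100101000000111100101)·(00000000000000000001000000) mod 2 = 0+0+0+0+0+0+0+0+0+0+0+0+0+0+0+0+0+0+0+1+0+0+0+0+0+0 mod 2 = 1
  c[25] = d·G[:,25] = (00001100101000000111100101)·(00000000000000000000100000) mod 2 = 0+0+0+0+0+0+0+0+0+0+0+0+0+0+0+0+0+0+0+0+1+0+0+0+0+0 mod 2 = 1
  c[26] = d·G[:,26] = (00001100101000000111100101)·(00000000000000000000010000) mod 2 = 0+0+0+0+0+0+0+0+0+0+0+0+0+0+0+0+0+0+0+0+0+0+0+0+0+0 mod 2 = 0
  c[27] = d·G[:,27] = (00001100101000000111100101)·(00000000000000000000001000) mod 2 = 0+0+0+0+0+0+0+0+0+0+0+0+0+0+0+0+0+0+0+0+0+0+0+0+0+0 mod 2 = 0
  c[28] = d·G[:,28] = (00001100101000000111100101)·(00000000000000000000000100) mod 2 = 0+0+0+0+0+0+0+0+0+0+0+0+0+0+0+0+0+0+0+0+0+0+0+1+0+0 mod 2 = 1
  c[29] = d·G[:,29] = (00001100101000000111100101)·(00000000000000000000000010) mod 2 = 0+0+0+0+0+0+0+0+0+0+0+0+0+0+0+0+0+0+0+0+0+0+0+0+0+0 mod 2 = 0
  c[30] = d·G[:,30] = (00001100101000000111100101)·(00000000000000000000000001) mod 2 = 0+0+0+0+0+0+0+0+0+0+0+0+0+0+0+0+0+0+0+0+0+0+0+0+0+1 mod 2 = 1
Codeword = 1101000111001010000000111100101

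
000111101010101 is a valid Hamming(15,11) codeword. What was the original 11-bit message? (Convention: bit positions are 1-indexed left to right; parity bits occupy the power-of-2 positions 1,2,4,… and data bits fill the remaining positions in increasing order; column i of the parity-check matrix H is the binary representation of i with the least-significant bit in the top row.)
Parity bits occupy power-of-2 positions; data bits are at positions {3,5,6,7,9,10,11,12,13,14,15} (1-indexed).
Extract: c[3]=0 c[5]=1 c[6]=1 c[7]=1 c[9]=1 c[10]=0 c[11]=1 c[12]=0 c[13]=1 c[14]=0 c[15]=1
Data = 01111010101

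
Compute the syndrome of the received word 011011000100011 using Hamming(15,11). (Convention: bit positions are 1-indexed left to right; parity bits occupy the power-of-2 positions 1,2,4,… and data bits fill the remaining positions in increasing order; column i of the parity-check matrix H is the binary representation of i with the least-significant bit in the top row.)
Syndrome s = H · r^T (mod 2), r = 011011000100011:
  s[0] = (101010101010101)·(011011000100011) mod 2 = 0+0+1+0+1+0+0+0+0+0+0+0+0+0+1 mod 2 = 1
  s[1] = (011001100110011)·(011011000100011) mod 2 = 0+1+1+0+0+1+0+0+0+1+0+0+0+1+1 mod 2 = 0
  s[2] = (000111100001111)·(011011000100011) mod 2 = 0+0+0+0+1+1+0+0+0+0+0+0+0+1+1 mod 2 = 0
  s[3] = (000000011111111)·(011011000100011) mod 2 = 0+0+0+0+0+0+0+0+0+1+0+0+0+1+1 mod 2 = 1
Syndrome = 1001
Non-zero syndrome: error at position 9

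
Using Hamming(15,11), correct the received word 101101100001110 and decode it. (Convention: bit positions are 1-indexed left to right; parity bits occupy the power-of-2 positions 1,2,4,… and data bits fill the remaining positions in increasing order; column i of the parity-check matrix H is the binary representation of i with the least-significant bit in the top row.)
Syndrome s = H · r^T (mod 2), r = 101101100001110:
  s[0] = (101010101010101)·(101101100001110) mod 2 = 1+0+1+0+0+0+1+0+0+0+0+0+1+0+0 mod 2 = 0
  s[1] = (011001100110011)·(101101100001110) mod 2 = 0+0+1+0+0+1+1+0+0+0+0+0+0+1+0 mod 2 = 0
  s[2] = (000111100001111)·(101101100001110) mod 2 = 0+0+0+1+0+1+1+0+0+0+0+1+1+1+0 mod 2 = 0
  s[3] = (000000011111111)·(101101100001110) mod 2 = 0+0+0+0+0+0+0+0+0+0+0+1+1+1+0 mod 2 = 1
Syndrome = 0001
Column 8 of H equals this syndrome → error at bit 8 (1-indexed).
Flip bit 8: 101101100001110 → 101101110001110
Extract data bits at positions {3,5,6,7,9,10,11,12,13,14,15}: 10110001110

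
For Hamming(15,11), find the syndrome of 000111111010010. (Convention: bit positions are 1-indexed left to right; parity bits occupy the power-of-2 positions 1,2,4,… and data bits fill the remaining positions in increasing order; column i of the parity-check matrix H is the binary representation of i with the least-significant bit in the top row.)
Syndrome s = H · r^T (mod 2), r = 000111111010010:
  s[0] = (101010101010101)·(000111111010010) mod 2 = 0+0+0+0+1+0+1+0+1+0+1+0+0+0+0 mod 2 = 0
  s[1] = (011001100110011)·(000111111010010) mod 2 = 0+0+0+0+0+1+1+0+0+0+1+0+0+1+0 mod 2 = 0
  s[2] = (000111100001111)·(000111111010010) mod 2 = 0+0+0+1+1+1+1+0+0+0+0+0+0+1+0 mod 2 = 1
  s[3] = (000000011111111)·(000111111010010) mod 2 = 0+0+0+0+0+0+0+1+1+0+1+0+0+1+0 mod 2 = 0
Syndrome = 0010
Non-zero syndrome: error at position 4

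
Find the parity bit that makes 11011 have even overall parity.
Sum of data bits: 1+1+0+1+1 = 4.
4 mod 2 = 0, so parity bit = 0.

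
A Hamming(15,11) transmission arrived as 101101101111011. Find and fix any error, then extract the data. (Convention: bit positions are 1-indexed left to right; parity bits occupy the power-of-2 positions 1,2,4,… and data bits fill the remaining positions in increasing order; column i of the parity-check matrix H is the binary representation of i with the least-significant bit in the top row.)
Syndrome s = H · r^T (mod 2), r = 101101101111011:
  s[0] = (101010101010101)·(101101101111011) mod 2 = 1+0+1+0+0+0+1+0+1+0+1+0+0+0+1 mod 2 = 0
  s[1] = (011001100110011)·(101101101111011) mod 2 = 0+0+1+0+0+1+1+0+0+1+1+0+0+1+1 mod 2 = 1
  s[2] = (000111100001111)·(101101101111011) mod 2 = 0+0+0+1+0+1+1+0+0+0+0+1+0+1+1 mod 2 = 0
  s[3] = (000000011111111)·(101101101111011) mod 2 = 0+0+0+0+0+0+0+0+1+1+1+1+0+1+1 mod 2 = 0
Syndrome = 0100
Column 2 of H equals this syndrome → error at bit 2 (1-indexed).
Flip bit 2: 101101101111011 → 111101101111011
Extract data bits at positions {3,5,6,7,9,10,11,12,13,14,15}: 10111111011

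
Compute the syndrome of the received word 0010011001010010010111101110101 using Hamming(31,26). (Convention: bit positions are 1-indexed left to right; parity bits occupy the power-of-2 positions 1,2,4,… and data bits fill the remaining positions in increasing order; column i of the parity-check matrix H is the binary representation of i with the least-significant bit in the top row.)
Syndrome s = H · r^T (mod 2), r = 0010011001010010010111101110101:
  s[0] = (1010101010101010101010101010101)·(0010011001010010010111101110101) mod 2 = 0+0+1+0+0+0+1+0+0+0+0+0+0+0+1+0+0+0+0+0+1+0+1+0+1+0+1+0+1+0+1 mod 2 = 1
  s[1] = (0110011001100110011001100110011)·(0010011001010010010111101110101) mod 2 = 0+0+1+0+0+1+1+0+0+1+0+0+0+0+1+0+0+1+0+0+0+1+1+0+0+1+1+0+0+0+1 mod 2 = 1
  s[2] = (0001111000011110000111100001111)·(0010011001010010010111101110101) mod 2 = 0+0+0+0+0+1+1+0+0+0+0+1+0+0+1+0+0+0+0+1+1+1+1+0+0+0+0+0+1+0+1 mod 2 = 0
  s[3] = (0000000111111110000000011111111)·(0010011001010010010111101110101) mod 2 = 0+0+0+0+0+0+0+0+0+1+0+1+0+0+1+0+0+0+0+0+0+0+0+0+1+1+1+0+1+0+1 mod 2 = 0
  s[4] = (0000000000000001111111111111111)·(0010011001010010010111101110101) mod 2 = 0+0+0+0+0+0+0+0+0+0+0+0+0+0+0+0+0+1+0+1+1+1+1+0+1+1+1+0+1+0+1 mod 2 = 0
Syndrome = 11000
Non-zero syndrome: error at position 3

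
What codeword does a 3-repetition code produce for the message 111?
Repeat each bit 3× and concatenate:
1→111  1→111  1→111
Codeword = 111111111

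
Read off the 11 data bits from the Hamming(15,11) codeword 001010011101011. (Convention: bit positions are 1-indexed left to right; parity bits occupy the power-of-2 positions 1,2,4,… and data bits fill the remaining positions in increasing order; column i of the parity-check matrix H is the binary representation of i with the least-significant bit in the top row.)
Parity bits occupy power-of-2 positions; data bits are at positions {3,5,6,7,9,10,11,12,13,14,15} (1-indexed).
Extract: c[3]=1 c[5]=1 c[6]=0 c[7]=0 c[9]=1 c[10]=1 c[11]=0 c[12]=1 c[13]=0 c[14]=1 c[15]=1
Data = 11001101011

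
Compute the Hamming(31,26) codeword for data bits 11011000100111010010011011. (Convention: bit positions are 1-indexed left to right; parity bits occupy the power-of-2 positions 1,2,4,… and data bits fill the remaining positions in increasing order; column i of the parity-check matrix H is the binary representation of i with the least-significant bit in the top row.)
Codeword c = d · G (mod 2), d = 11011000100111010010011011:
  c[0] = d·G[:,0] = (11011000100111010010011011)·(11011010101101010101010101) mod 2 = 1+1+0+1+1+0+0+0+1+0+0+1+0+1+0+1+0+0+0+0+0+1+0+0+0+1 mod 2 = 0
  c[1] = d·G[:,1] = (11011000100111010010011011)·(10110110011011001100110011) mod 2 = 1+0+0+1+0+0+0+0+0+0+0+0+1+1+0+0+0+0+0+0+0+1+0+0+1+1 mod 2 = 1
  c[2] = d·G[:,2] = (11011000100111010010011011)·(10000000000000000000000000) mod 2 = 1+0+0+0+0+0+0+0+0+0+0+0+0+0+0+0+0+0+0+0+0+0+0+0+0+0 mod 2 = 1
  c[3] = d·G[:,3] = (11011000100111010010011011)·(01110001111000111100001111) mod 2 = 0+1+0+1+0+0+0+0+1+0+0+0+0+0+0+1+0+0+0+0+0+0+1+0+1+1 mod 2 = 1
  c[4] = d·G[:,4] = (11011000100111010010011011)·(01000000000000000000000000) mod 2 = 0+1+0+0+0+0+0+0+0+0+0+0+0+0+0+0+0+0+0+0+0+0+0+0+0+0 mod 2 = 1
  c[5] = d·G[:,5] = (11011000100111010010011011)·(00100000000000000000000000) mod 2 = 0+0+0+0+0+0+0+0+0+0+0+0+0+0+0+0+0+0+0+0+0+0+0+0+0+0 mod 2 = 0
  c[6] = d·G[:,6] = (11011000100111010010011011)·(00010000000000000000000000) mod 2 = 0+0+0+1+0+0+0+0+0+0+0+0+0+0+0+0+0+0+0+0+0+0+0+0+0+0 mod 2 = 1
  c[7] = d·G[:,7] = (11011000100111010010011011)·(00001111111000000011111111) mod 2 = 0+0+0+0+1+0+0+0+1+0+0+0+0+0+0+0+0+0+1+0+0+1+1+0+1+1 mod 2 = 1
  c[8] = d·G[:,8] = (11011000100111010010011011)·(00001000000000000000000000) mod 2 = 0+0+0+0+1+0+0+0+0+0+0+0+0+0+0+0+0+0+0+0+0+0+0+0+0+0 mod 2 = 1
  c[9] = d·G[:,9] = (11011000100111010010011011)·(00000100000000000000000000) mod 2 = 0+0+0+0+0+0+0+0+0+0+0+0+0+0+0+0+0+0+0+0+0+0+0+0+0+0 mod 2 = 0
  c[10] = d·G[:,10] = (11011000100111010010011011)·(00000010000000000000000000) mod 2 = 0+0+0+0+0+0+0+0+0+0+0+0+0+0+0+0+0+0+0+0+0+0+0+0+0+0 mod 2 = 0
  c[11] = d·G[:,11] = (11011000100111010010011011)·(00000001000000000000000000) mod 2 = 0+0+0+0+0+0+0+0+0+0+0+0+0+0+0+0+0+0+0+0+0+0+0+0+0+0 mod 2 = 0
  c[12] = d·G[:,12] = (11011000100111010010011011)·(00000000100000000000000000) mod 2 = 0+0+0+0+0+0+0+0+1+0+0+0+0+0+0+0+0+0+0+0+0+0+0+0+0+0 mod 2 = 1
  c[13] = d·G[:,13] = (11011000100111010010011011)·(00000000010000000000000000) mod 2 = 0+0+0+0+0+0+0+0+0+0+0+0+0+0+0+0+0+0+0+0+0+0+0+0+0+0 mod 2 = 0
  c[14] = d·G[:,14] = (11011000100111010010011011)·(00000000001000000000000000) mod 2 = 0+0+0+0+0+0+0+0+0+0+0+0+0+0+0+0+0+0+0+0+0+0+0+0+0+0 mod 2 = 0
  c[15] = d·G[:,15] = (11011000100111010010011011)·(00000000000111111111111111) mod 2 = 0+0+0+0+0+0+0+0+0+0+0+1+1+1+0+1+0+0+1+0+0+1+1+0+1+1 mod 2 = 1
  c[16] = d·G[:,16] = (11011000100111010010011011)·(00000000000100000000000000) mod 2 = 0+0+0+0+0+0+0+0+0+0+0+1+0+0+0+0+0+0+0+0+0+0+0+0+0+0 mod 2 = 1
  c[17] = d·G[:,17] = (11011000100111010010011011)·(00000000000010000000000000) mod 2 = 0+0+0+0+0+0+0+0+0+0+0+0+1+0+0+0+0+0+0+0+0+0+0+0+0+0 mod 2 = 1
  c[18] = d·G[:,18] = (11011000100111010010011011)·(00000000000001000000000000) mod 2 = 0+0+0+0+0+0+0+0+0+0+0+0+0+1+0+0+0+0+0+0+0+0+0+0+0+0 mod 2 = 1
  c[19] = d·G[:,19] = (11011000100111010010011011)·(00000000000000100000000000) mod 2 = 0+0+0+0+0+0+0+0+0+0+0+0+0+0+0+0+0+0+0+0+0+0+0+0+0+0 mod 2 = 0
  c[20] = d·G[:,20] = (11011000100111010010011011)·(00000000000000010000000000) mod 2 = 0+0+0+0+0+0+0+0+0+0+0+0+0+0+0+1+0+0+0+0+0+0+0+0+0+0 mod 2 = 1
  c[21] = d·G[:,21] = (11011000100111010010011011)·(00000000000000001000000000) mod 2 = 0+0+0+0+0+0+0+0+0+0+0+0+0+0+0+0+0+0+0+0+0+0+0+0+0+0 mod 2 = 0
  c[22] = d·G[:,22] = (11011000100111010010011011)·(00000000000000000100000000) mod 2 = 0+0+0+0+0+0+0+0+0+0+0+0+0+0+0+0+0+0+0+0+0+0+0+0+0+0 mod 2 = 0
  c[23] = d·G[:,23] = (11011000100111010010011011)·(00000000000000000010000000) mod 2 = 0+0+0+0+0+0+0+0+0+0+0+0+0+0+0+0+0+0+1+0+0+0+0+0+0+0 mod 2 = 1
  c[24] = d·G[:,24] = (11011000100111010010011011)·(00000000000000000001000000) mod 2 = 0+0+0+0+0+0+0+0+0+0+0+0+0+0+0+0+0+0+0+0+0+0+0+0+0+0 mod 2 = 0
  c[25] = d·G[:,25] = (11011000100111010010011011)·(00000000000000000000100000) mod 2 = 0+0+0+0+0+0+0+0+0+0+0+0+0+0+0+0+0+0+0+0+0+0+0+0+0+0 mod 2 = 0
  c[26] = d·G[:,26] = (11011000100111010010011011)·(00000000000000000000010000) mod 2 = 0+0+0+0+0+0+0+0+0+0+0+0+0+0+0+0+0+0+0+0+0+1+0+0+0+0 mod 2 = 1
  c[27] = d·G[:,27] = (11011000100111010010011011)·(00000000000000000000001000) mod 2 = 0+0+0+0+0+0+0+0+0+0+0+0+0+0+0+0+0+0+0+0+0+0+1+0+0+0 mod 2 = 1
  c[28] = d·G[:,28] = (11011000100111010010011011)·(00000000000000000000000100) mod 2 = 0+0+0+0+0+0+0+0+0+0+0+0+0+0+0+0+0+0+0+0+0+0+0+0+0+0 mod 2 = 0
  c[29] = d·G[:,29] = (11011000100111010010011011)·(00000000000000000000000010) mod 2 = 0+0+0+0+0+0+0+0+0+0+0+0+0+0+0+0+0+0+0+0+0+0+0+0+1+0 mod 2 = 1
  c[30] = d·G[:,30] = (11011000100111010010011011)·(00000000000000000000000001) mod 2 = 0+0+0+0+0+0+0+0+0+0+0+0+0+0+0+0+0+0+0+0+0+0+0+0+0+1 mod 2 = 1
Codeword = 0111101110001001111010010011011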